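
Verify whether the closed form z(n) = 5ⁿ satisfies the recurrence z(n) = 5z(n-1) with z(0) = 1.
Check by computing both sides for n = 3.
From the recurrence with z(0) = 1:
  z(0) = 1, z(1) = 5, z(2) = 25, z(3) = 125
  so the recurrence gives z(3) = 125.
From the proposed closed form z(n) = 5ⁿ:
  z(3) = 125.
Both sides give 125 at n = 3, and the initial condition(s) match, so the closed form is consistent.

Yes, the closed form is correct.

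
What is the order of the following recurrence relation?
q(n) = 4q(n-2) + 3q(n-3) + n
The order is the largest lag k for which q(n-k) appears. Here the deepest term is q(n-3) (the n term is non-homogeneous and does not affect the order), so the order is 3.

Order 3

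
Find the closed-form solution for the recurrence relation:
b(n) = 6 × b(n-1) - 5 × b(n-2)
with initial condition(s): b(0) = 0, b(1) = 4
Recurrence: b(n) = 6 × b(n-1) - 5 × b(n-2), initial: b(0) = 0, b(1) = 4.
Characteristic equation: r² - 6r + 5 = 0, which factors as (r - 5)(r - 1) = 0, so r = 5, 1. General solution b(n) = A·5ⁿ + B·1ⁿ. From b(0) = 0: A + B = 0. From b(1) = 4: 5A + 1B = 4. Solving gives A = 1, B = -1.

b(n) = 5ⁿ - 1ⁿ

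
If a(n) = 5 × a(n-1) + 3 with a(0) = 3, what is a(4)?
Computing step by step:
a(0) = 3
a(1) = 5 × 3 + 3 = 18
a(2) = 5 × 18 + 3 = 93
a(3) = 5 × 93 + 3 = 468
a(4) = 5 × 468 + 3 = 2343

2343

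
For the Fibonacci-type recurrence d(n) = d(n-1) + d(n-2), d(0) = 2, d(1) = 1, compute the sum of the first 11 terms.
Computing the sequence terms: 2, 1, 3, 4, 7, 11, 18, 29, 47, 76, 123
Adding these values together:

321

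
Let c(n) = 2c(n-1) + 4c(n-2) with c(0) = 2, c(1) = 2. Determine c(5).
Computing the sequence terms:
2, 2, 12, 32, 112, 352

352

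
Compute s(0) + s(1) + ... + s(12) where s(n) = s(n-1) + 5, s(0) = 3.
Computing the sequence terms: 3, 8, 13, 18, 23, 28, 33, 38, 43, 48, 53, 58, 63
Adding these values together:

429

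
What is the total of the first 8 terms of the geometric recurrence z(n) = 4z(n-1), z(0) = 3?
Computing the sequence terms: 3, 12, 48, 192, 768, 3072, 12288, 49152
Adding these values together:

65535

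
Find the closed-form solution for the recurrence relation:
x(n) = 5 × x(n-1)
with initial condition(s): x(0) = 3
Recurrence: x(n) = 5 × x(n-1), initial: x(0) = 3.
Each term is 5 times the previous, so this is geometric with ratio 5. After n steps: x(n) = x(0)·5ⁿ = 3·5ⁿ.

x(n) = 3·5ⁿ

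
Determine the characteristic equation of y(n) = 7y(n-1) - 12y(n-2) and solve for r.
Substitute y(n) = rⁿ and divide through by rⁿ⁻²: r² - 7r + 12 = 0
Factor: (r - 3)(r - 4) = 0, so r = 3, 4.
General solution: y(n) = A·3ⁿ + B·4ⁿ

Characteristic: r² - 7r + 12 = 0, Roots: r = 3, 4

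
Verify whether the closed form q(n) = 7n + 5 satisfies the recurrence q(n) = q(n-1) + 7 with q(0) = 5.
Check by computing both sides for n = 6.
From the recurrence with q(0) = 5:
  q(0) = 5, q(1) = 12, q(2) = 19, q(3) = 26, q(4) = 33, q(5) = 40, q(6) = 47
  so the recurrence gives q(6) = 47.
From the proposed closed form q(n) = 7n + 5:
  q(6) = 47.
Both sides give 47 at n = 6, and the initial condition(s) match, so the closed form is consistent.

Yes, the closed form is correct.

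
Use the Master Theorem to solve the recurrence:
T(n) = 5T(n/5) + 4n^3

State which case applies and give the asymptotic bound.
Master Theorem template: T(n) = a·T(n/b) + f(n).
Here: a=5, b=5, f(n)=4n^3
Compute log_b(a) = log_5(5) = 1.
f(n) = 4n^3 = Ω(n^(1+ε)) with ε = 2, and the regularity condition holds (a·f(n/b) = (a/b^3)·f(n) with a/b^3 = 5^-2 < 1). Case 3: T(n) = Θ(f(n)) = Θ(n^3).

Case 3: T(n) = Θ(n^3)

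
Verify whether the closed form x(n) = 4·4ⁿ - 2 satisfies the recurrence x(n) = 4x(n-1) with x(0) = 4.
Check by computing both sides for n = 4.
From the recurrence with x(0) = 4:
  x(0) = 4, x(1) = 16, x(2) = 64, x(3) = 256, x(4) = 1024
  so the recurrence gives x(4) = 1024.
From the proposed closed form x(n) = 4·4ⁿ - 2:
  x(4) = 1022.
The recurrence gives 1024 but the closed form gives 1022, so the closed form does not satisfy the recurrence.

No, the closed form is incorrect.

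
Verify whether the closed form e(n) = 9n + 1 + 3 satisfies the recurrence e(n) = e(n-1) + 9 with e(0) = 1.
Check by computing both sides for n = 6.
From the recurrence with e(0) = 1:
  e(0) = 1, e(1) = 10, e(2) = 19, e(3) = 28, e(4) = 37, e(5) = 46, e(6) = 55
  so the recurrence gives e(6) = 55.
From the proposed closed form e(n) = 9n + 1 + 3:
  e(6) = 58.
The recurrence gives 55 but the closed form gives 58, so the closed form does not satisfy the recurrence.

No, the closed form is incorrect.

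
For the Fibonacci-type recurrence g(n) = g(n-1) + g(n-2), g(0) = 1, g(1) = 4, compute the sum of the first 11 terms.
Computing the sequence terms: 1, 4, 5, 9, 14, 23, 37, 60, 97, 157, 254
Adding these values together:

661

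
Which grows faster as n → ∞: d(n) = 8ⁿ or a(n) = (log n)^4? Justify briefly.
Comparing growth rates:
Growth-rate hierarchy: log n ≺ any polynomial ≺ any exponential cⁿ (c>1) ≺ n! ≺ nⁿ.
exponential base 8 dominates polylogarithmic (log n)^4 asymptotically.

d(n) grows faster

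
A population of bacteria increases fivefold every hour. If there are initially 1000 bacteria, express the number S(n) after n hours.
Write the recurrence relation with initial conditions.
Each hour multiplies the count by 5, so the count after n hours depends only on the count after n-1 hours: S(n) = 5 × S(n-1). The starting count gives S(0) = 1000.
Unrolling n times gives the closed form S(n) = 1000 × 5ⁿ.

S(n) = 5 × S(n-1), S(0) = 1000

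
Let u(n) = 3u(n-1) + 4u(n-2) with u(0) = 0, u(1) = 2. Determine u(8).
Computing the sequence terms:
0, 2, 6, 26, 102, 410, 1638, 6554, 26214

26214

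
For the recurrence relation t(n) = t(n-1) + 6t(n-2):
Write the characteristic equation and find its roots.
Substitute t(n) = rⁿ and divide through by rⁿ⁻²: r² - r - 6 = 0
Factor: (r - 3)(r + 2) = 0, so r = 3, -2.
General solution: t(n) = A·3ⁿ + B·(-2)ⁿ

Characteristic: r² - r - 6 = 0, Roots: r = 3, -2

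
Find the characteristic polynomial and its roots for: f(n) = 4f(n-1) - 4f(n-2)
Substitute f(n) = rⁿ and divide through by rⁿ⁻²: r² - 4r + 4 = 0
Factor: (r - 2)² = 0, so r = 2 (double root).
General solution: f(n) = (A + Bn)·2ⁿ

Characteristic: r² - 4r + 4 = 0, Roots: r = 2 (double root)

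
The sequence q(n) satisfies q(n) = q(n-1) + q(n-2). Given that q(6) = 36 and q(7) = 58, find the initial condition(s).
Work backwards using q(k) = q(k+2) - q(k+1):
q(5) = q(7) - q(6) = 58 - 36 = 22
q(4) = q(6) - q(5) = 36 - 22 = 14
q(3) = q(5) - q(4) = 22 - 14 = 8
q(2) = q(4) - q(3) = 14 - 8 = 6
q(1) = q(3) - q(2) = 8 - 6 = 2
q(0) = q(2) - q(1) = 6 - 2 = 4

q(0) = 4, q(1) = 2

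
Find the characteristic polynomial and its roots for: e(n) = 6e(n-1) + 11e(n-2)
Substitute e(n) = rⁿ and divide through by rⁿ⁻²: r² - 6r - 11 = 0
Discriminant: 6² + 4·11 = 80, not a perfect square, so by the quadratic formula r = (6 ± √80)/2.
General solution: e(n) = A·r₁ⁿ + B·r₂ⁿ where r₁,r₂ = (6 ± √80)/2

Characteristic: r² - 6r - 11 = 0, Roots: r = (6 ± √80)/2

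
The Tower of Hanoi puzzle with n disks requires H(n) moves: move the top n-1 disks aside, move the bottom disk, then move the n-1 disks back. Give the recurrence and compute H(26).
Moving n disks = move the top n-1 disks aside (H(n-1) moves) + move the largest disk (1 move) + move the n-1 disks back on top (H(n-1) moves), so H(n) = 2H(n-1) + 1, with H(1) = 1 (a single disk takes one move).
First terms: 1, 3, 7, 15, 31, 63, … — each is one less than a power of 2. Indeed H(n) + 1 = 2(H(n-1) + 1) with H(1) + 1 = 2, so H(n) + 1 = 2ⁿ and H(n) = 2ⁿ - 1.
Hence H(26) = 2^26 - 1 = 67108864 - 1 = 67108863.

H(n) = 2H(n-1) + 1, H(1) = 1; H(26) = 67108863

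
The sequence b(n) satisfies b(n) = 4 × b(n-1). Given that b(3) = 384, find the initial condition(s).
In general b(n) = 4ⁿ · b(0). At n = 3: b(0) = b(3) / 4^3 = 384 / 64 = 6.

b(0) = 6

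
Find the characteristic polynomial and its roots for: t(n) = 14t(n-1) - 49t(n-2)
Substitute t(n) = rⁿ and divide through by rⁿ⁻²: r² - 14r + 49 = 0
Factor: (r - 7)² = 0, so r = 7 (double root).
General solution: t(n) = (A + Bn)·7ⁿ

Characteristic: r² - 14r + 49 = 0, Roots: r = 7 (double root)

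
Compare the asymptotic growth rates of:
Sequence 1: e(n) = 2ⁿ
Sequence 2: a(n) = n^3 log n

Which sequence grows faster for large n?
Comparing growth rates:
Growth-rate hierarchy: log n ≺ any polynomial ≺ any exponential cⁿ (c>1) ≺ n! ≺ nⁿ.
exponential base 2 dominates polynomial degree 3 (with log factor) asymptotically.

e(n) grows faster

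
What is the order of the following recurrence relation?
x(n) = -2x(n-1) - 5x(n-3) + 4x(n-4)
The order is the largest lag k for which x(n-k) appears. Here the deepest term is x(n-4), so the order is 4.

Order 4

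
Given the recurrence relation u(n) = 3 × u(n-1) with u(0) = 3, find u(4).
Computing step by step:
u(0) = 3
u(1) = 3 × 3 = 9
u(2) = 3 × 9 = 27
u(3) = 3 × 27 = 81
u(4) = 3 × 81 = 243

243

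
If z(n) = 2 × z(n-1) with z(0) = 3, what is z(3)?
Computing step by step:
z(0) = 3
z(1) = 2 × 3 = 6
z(2) = 2 × 6 = 12
z(3) = 2 × 12 = 24

24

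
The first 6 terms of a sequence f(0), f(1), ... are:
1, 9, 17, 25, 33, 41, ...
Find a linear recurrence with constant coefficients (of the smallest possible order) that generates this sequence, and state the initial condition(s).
Look for the lowest-order linear relation among consecutive terms.
Observation: consecutive differences are constant (= 8).
Check at n=2: 1·9 + 8 = 17. ✓

f(n) = f(n-1) + 8, f(0) = 1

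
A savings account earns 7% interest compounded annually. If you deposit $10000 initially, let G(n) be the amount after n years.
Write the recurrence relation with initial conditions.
Each year the balance grows by 7%, i.e. is multiplied by 1 + 7/100 = 1.07, so G(n) = 1.07 × G(n-1). The initial deposit gives G(0) = 10000.
Unrolling gives the closed form G(n) = 10000 × (1.07)ⁿ.

G(n) = 1.07 × G(n-1), G(0) = 10000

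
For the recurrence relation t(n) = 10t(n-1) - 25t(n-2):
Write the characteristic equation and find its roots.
Substitute t(n) = rⁿ and divide through by rⁿ⁻²: r² - 10r + 25 = 0
Factor: (r - 5)² = 0, so r = 5 (double root).
General solution: t(n) = (A + Bn)·5ⁿ

Characteristic: r² - 10r + 25 = 0, Roots: r = 5 (double root)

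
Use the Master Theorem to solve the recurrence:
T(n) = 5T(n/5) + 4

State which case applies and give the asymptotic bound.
Master Theorem template: T(n) = a·T(n/b) + f(n).
Here: a=5, b=5, f(n)=4
Compute log_b(a) = log_5(5) = 1.
f(n) = 4 = O(n^(1-ε)) with ε = 1. Case 1: T(n) = Θ(n^log_b(a)) = Θ(n).

Case 1: T(n) = Θ(n)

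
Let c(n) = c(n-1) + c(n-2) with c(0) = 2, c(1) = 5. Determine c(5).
Computing the sequence terms:
2, 5, 7, 12, 19, 31

31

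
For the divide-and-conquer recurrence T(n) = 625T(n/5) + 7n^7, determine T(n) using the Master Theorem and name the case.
Master Theorem template: T(n) = a·T(n/b) + f(n).
Here: a=625, b=5, f(n)=7n^7
Compute log_b(a) = log_5(625) = 4.
f(n) = 7n^7 = Ω(n^(4+ε)) with ε = 3, and the regularity condition holds (a·f(n/b) = (a/b^7)·f(n) with a/b^7 = 5^-3 < 1). Case 3: T(n) = Θ(f(n)) = Θ(n^7).

Case 3: T(n) = Θ(n^7)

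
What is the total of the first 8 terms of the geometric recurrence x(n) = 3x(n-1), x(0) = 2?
Computing the sequence terms: 2, 6, 18, 54, 162, 486, 1458, 4374
Adding these values together:

6560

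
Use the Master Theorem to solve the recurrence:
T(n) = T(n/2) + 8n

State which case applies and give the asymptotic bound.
Master Theorem template: T(n) = a·T(n/b) + f(n).
Here: a=1, b=2, f(n)=8n
Compute log_b(a) = log_2(1) = 0.
f(n) = 8n = Ω(n^(0+ε)) with ε = 1, and the regularity condition holds (a·f(n/b) = (a/b^1)·f(n) with a/b^1 = 2^-1 < 1). Case 3: T(n) = Θ(f(n)) = Θ(n).

Case 3: T(n) = Θ(n)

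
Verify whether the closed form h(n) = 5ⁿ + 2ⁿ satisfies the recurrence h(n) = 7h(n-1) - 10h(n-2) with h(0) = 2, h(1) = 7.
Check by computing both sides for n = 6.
From the recurrence with h(0) = 2, h(1) = 7:
  h(0) = 2, h(1) = 7, h(2) = 29, h(3) = 133, h(4) = 641, h(5) = 3157, h(6) = 15689
  so the recurrence gives h(6) = 15689.
From the proposed closed form h(n) = 5ⁿ + 2ⁿ:
  h(6) = 15689.
Both sides give 15689 at n = 6, and the initial condition(s) match, so the closed form is consistent.

Yes, the closed form is correct.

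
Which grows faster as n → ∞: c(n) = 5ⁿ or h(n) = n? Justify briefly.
Comparing growth rates:
Growth-rate hierarchy: log n ≺ any polynomial ≺ any exponential cⁿ (c>1) ≺ n! ≺ nⁿ.
exponential base 5 dominates polynomial degree 1 asymptotically.

c(n) grows faster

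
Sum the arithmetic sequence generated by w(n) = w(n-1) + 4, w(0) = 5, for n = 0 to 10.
Computing the sequence terms: 5, 9, 13, 17, 21, 25, 29, 33, 37, 41, 45
Adding these values together:

275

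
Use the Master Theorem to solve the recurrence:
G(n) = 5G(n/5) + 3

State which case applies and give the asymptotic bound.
Master Theorem template: G(n) = a·G(n/b) + f(n).
Here: a=5, b=5, f(n)=3
Compute log_b(a) = log_5(5) = 1.
f(n) = 3 = O(n^(1-ε)) with ε = 1. Case 1: G(n) = Θ(n^log_b(a)) = Θ(n).

Case 1: G(n) = Θ(n)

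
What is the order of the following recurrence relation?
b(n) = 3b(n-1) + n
The order is the largest lag k for which b(n-k) appears. Here the deepest term is b(n-1) (the n term is non-homogeneous and does not affect the order), so the order is 1.

Order 1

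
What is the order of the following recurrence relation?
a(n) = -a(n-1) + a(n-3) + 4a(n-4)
The order is the largest lag k for which a(n-k) appears. Here the deepest term is a(n-4), so the order is 4.

Order 4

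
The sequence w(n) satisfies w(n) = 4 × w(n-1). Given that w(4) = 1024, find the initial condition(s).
In general w(n) = 4ⁿ · w(0). At n = 4: w(0) = w(4) / 4^4 = 1024 / 256 = 4.

w(0) = 4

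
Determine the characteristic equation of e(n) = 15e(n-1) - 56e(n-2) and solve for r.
Substitute e(n) = rⁿ and divide through by rⁿ⁻²: r² - 15r + 56 = 0
Factor: (r - 7)(r - 8) = 0, so r = 7, 8.
General solution: e(n) = A·7ⁿ + B·8ⁿ

Characteristic: r² - 15r + 56 = 0, Roots: r = 7, 8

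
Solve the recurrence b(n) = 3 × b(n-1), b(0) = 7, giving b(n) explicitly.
Recurrence: b(n) = 3 × b(n-1), initial: b(0) = 7.
Each term is 3 times the previous, so this is geometric with ratio 3. After n steps: b(n) = b(0)·3ⁿ = 7·3ⁿ.

b(n) = 7·3ⁿ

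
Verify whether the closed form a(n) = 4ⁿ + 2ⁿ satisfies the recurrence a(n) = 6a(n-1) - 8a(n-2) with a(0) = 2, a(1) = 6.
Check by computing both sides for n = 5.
From the recurrence with a(0) = 2, a(1) = 6:
  a(0) = 2, a(1) = 6, a(2) = 20, a(3) = 72, a(4) = 272, a(5) = 1056
  so the recurrence gives a(5) = 1056.
From the proposed closed form a(n) = 4ⁿ + 2ⁿ:
  a(5) = 1056.
Both sides give 1056 at n = 5, and the initial condition(s) match, so the closed form is consistent.

Yes, the closed form is correct.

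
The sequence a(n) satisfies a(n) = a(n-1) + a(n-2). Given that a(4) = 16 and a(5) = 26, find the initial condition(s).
Work backwards using a(k) = a(k+2) - a(k+1):
a(3) = a(5) - a(4) = 26 - 16 = 10
a(2) = a(4) - a(3) = 16 - 10 = 6
a(1) = a(3) - a(2) = 10 - 6 = 4
a(0) = a(2) - a(1) = 6 - 4 = 2

a(0) = 2, a(1) = 4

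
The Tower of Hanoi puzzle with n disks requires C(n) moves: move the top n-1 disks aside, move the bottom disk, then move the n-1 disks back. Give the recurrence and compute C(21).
Moving n disks = move the top n-1 disks aside (C(n-1) moves) + move the largest disk (1 move) + move the n-1 disks back on top (C(n-1) moves), so C(n) = 2C(n-1) + 1, with C(1) = 1 (a single disk takes one move).
First terms: 1, 3, 7, 15, 31, 63, … — each is one less than a power of 2. Indeed C(n) + 1 = 2(C(n-1) + 1) with C(1) + 1 = 2, so C(n) + 1 = 2ⁿ and C(n) = 2ⁿ - 1.
Hence C(21) = 2^21 - 1 = 2097152 - 1 = 2097151.

C(n) = 2C(n-1) + 1, C(1) = 1; C(21) = 2097151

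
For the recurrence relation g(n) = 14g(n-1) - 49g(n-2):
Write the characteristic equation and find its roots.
Substitute g(n) = rⁿ and divide through by rⁿ⁻²: r² - 14r + 49 = 0
Factor: (r - 7)² = 0, so r = 7 (double root).
General solution: g(n) = (A + Bn)·7ⁿ

Characteristic: r² - 14r + 49 = 0, Roots: r = 7 (double root)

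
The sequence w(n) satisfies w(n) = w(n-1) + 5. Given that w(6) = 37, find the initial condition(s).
w(6) = w(0) + 6·5, so w(0) = 37 - 30 = 7.

w(0) = 7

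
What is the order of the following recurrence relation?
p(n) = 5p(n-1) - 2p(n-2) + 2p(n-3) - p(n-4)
The order is the largest lag k for which p(n-k) appears. Here the deepest term is p(n-4), so the order is 4.

Order 4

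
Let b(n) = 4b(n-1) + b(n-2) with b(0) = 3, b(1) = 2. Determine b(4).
Computing the sequence terms:
3, 2, 11, 46, 195

195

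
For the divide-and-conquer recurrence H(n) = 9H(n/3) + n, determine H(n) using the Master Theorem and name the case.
Master Theorem template: H(n) = a·H(n/b) + f(n).
Here: a=9, b=3, f(n)=n
Compute log_b(a) = log_3(9) = 2.
f(n) = n = O(n^(2-ε)) with ε = 1. Case 1: H(n) = Θ(n^log_b(a)) = Θ(n^2).

Case 1: H(n) = Θ(n^2)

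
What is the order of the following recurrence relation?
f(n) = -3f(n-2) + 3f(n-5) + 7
The order is the largest lag k for which f(n-k) appears. Here the deepest term is f(n-5) (the 7 term is non-homogeneous and does not affect the order), so the order is 5.

Order 5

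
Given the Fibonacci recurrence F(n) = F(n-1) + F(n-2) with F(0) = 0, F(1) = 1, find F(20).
Computing the sequence terms:
0, 1, 1, 2, 3, 5, 8, 13, 21, 34, 55, 89, 144, 233, 377, 610, 987, 1597, 2584, 4181, 6765

6765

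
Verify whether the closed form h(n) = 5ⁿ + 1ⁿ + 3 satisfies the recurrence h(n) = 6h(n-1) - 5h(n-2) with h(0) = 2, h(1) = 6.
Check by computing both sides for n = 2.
From the recurrence with h(0) = 2, h(1) = 6:
  h(0) = 2, h(1) = 6, h(2) = 26
  so the recurrence gives h(2) = 26.
From the proposed closed form h(n) = 5ⁿ + 1ⁿ + 3:
  h(2) = 29.
The recurrence gives 26 but the closed form gives 29, so the closed form does not satisfy the recurrence.

No, the closed form is incorrect.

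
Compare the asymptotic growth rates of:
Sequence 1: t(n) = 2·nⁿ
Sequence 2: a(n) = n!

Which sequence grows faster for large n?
Comparing growth rates:
Growth-rate hierarchy: log n ≺ any polynomial ≺ any exponential cⁿ (c>1) ≺ n! ≺ nⁿ.
super-exponential nⁿ dominates factorial asymptotically.

t(n) grows faster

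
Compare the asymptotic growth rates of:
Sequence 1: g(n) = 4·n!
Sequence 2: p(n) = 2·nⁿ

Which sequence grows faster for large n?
Comparing growth rates:
Growth-rate hierarchy: log n ≺ any polynomial ≺ any exponential cⁿ (c>1) ≺ n! ≺ nⁿ.
super-exponential nⁿ dominates factorial asymptotically.

p(n) grows faster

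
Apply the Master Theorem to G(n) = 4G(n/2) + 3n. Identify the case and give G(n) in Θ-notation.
Master Theorem template: G(n) = a·G(n/b) + f(n).
Here: a=4, b=2, f(n)=3n
Compute log_b(a) = log_2(4) = 2.
f(n) = 3n = O(n^(2-ε)) with ε = 1. Case 1: G(n) = Θ(n^log_b(a)) = Θ(n^2).

Case 1: G(n) = Θ(n^2)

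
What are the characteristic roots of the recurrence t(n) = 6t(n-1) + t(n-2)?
Substitute t(n) = rⁿ and divide through by rⁿ⁻²: r² - 6r - 1 = 0
Discriminant: 6² + 4·1 = 40, not a perfect square, so by the quadratic formula r = (6 ± √40)/2.
General solution: t(n) = A·r₁ⁿ + B·r₂ⁿ where r₁,r₂ = (6 ± √40)/2

Characteristic: r² - 6r - 1 = 0, Roots: r = (6 ± √40)/2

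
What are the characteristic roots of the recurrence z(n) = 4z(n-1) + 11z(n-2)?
Substitute z(n) = rⁿ and divide through by rⁿ⁻²: r² - 4r - 11 = 0
Discriminant: 4² + 4·11 = 60, not a perfect square, so by the quadratic formula r = (4 ± √60)/2.
General solution: z(n) = A·r₁ⁿ + B·r₂ⁿ where r₁,r₂ = (4 ± √60)/2

Characteristic: r² - 4r - 11 = 0, Roots: r = (4 ± √60)/2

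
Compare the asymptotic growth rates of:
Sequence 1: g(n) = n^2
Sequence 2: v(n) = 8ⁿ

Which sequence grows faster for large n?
Comparing growth rates:
Growth-rate hierarchy: log n ≺ any polynomial ≺ any exponential cⁿ (c>1) ≺ n! ≺ nⁿ.
exponential base 8 dominates polynomial degree 2 asymptotically.

v(n) grows faster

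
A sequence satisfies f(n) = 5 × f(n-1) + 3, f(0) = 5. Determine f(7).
Computing step by step:
f(0) = 5
f(1) = 5 × 5 + 3 = 28
f(2) = 5 × 28 + 3 = 143
f(3) = 5 × 143 + 3 = 718
f(4) = 5 × 718 + 3 = 3593
f(5) = 5 × 3593 + 3 = 17968
f(6) = 5 × 17968 + 3 = 89843
f(7) = 5 × 89843 + 3 = 449218

449218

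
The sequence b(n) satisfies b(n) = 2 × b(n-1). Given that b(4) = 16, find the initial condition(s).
In general b(n) = 2ⁿ · b(0). At n = 4: b(0) = b(4) / 2^4 = 16 / 16 = 1.

b(0) = 1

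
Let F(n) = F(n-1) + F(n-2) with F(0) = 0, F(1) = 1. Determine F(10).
Computing the sequence terms:
0, 1, 1, 2, 3, 5, 8, 13, 21, 34, 55

55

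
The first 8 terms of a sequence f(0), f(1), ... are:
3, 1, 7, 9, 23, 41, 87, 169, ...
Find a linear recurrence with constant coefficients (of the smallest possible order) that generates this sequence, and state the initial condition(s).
Look for the lowest-order linear relation among consecutive terms.
Observation: f(n) - 1·f(n-1) - (2)·f(n-2) = 0 holds for the shown terms, and no order-1 relation f(n) = α·f(n-1) + β fits.
Check at n=3: 1·7 + (2)·1 = 9. ✓

f(n) = f(n-1) + 2f(n-2), f(0) = 3, f(1) = 1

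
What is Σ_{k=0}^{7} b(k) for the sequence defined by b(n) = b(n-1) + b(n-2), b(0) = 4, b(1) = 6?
Computing the sequence terms: 4, 6, 10, 16, 26, 42, 68, 110
Adding these values together:

282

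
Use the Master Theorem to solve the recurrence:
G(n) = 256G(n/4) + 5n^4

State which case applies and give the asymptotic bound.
Master Theorem template: G(n) = a·G(n/b) + f(n).
Here: a=256, b=4, f(n)=5n^4
Compute log_b(a) = log_4(256) = 4.
f(n) = 5n^4 = Θ(n^4). Case 2: G(n) = Θ(n^4 log n).

Case 2: G(n) = Θ(n^4 log n)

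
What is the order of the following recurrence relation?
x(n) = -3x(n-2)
The order is the largest lag k for which x(n-k) appears. Here the deepest term is x(n-2), so the order is 2.

Order 2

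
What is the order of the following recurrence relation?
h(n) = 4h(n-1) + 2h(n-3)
The order is the largest lag k for which h(n-k) appears. Here the deepest term is h(n-3), so the order is 3.

Order 3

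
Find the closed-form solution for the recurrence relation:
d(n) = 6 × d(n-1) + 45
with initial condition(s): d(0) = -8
Recurrence: d(n) = 6 × d(n-1) + 45, initial: d(0) = -8.
Try d(n) = A·6ⁿ + C. Substituting: A·6ⁿ + C = 6(A·6ⁿ⁻¹ + C) + 45 = A·6ⁿ + 6C + 45, so C = 6C + 45, giving C = -9. Then d(0) = A - 9 = -8 gives A = 1.

d(n) = 6ⁿ - 9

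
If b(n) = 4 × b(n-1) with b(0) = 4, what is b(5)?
Computing step by step:
b(0) = 4
b(1) = 4 × 4 = 16
b(2) = 4 × 16 = 64
b(3) = 4 × 64 = 256
b(4) = 4 × 256 = 1024
b(5) = 4 × 1024 = 4096

4096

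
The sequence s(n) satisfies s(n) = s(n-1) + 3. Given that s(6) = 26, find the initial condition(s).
s(6) = s(0) + 6·3, so s(0) = 26 - 18 = 8.

s(0) = 8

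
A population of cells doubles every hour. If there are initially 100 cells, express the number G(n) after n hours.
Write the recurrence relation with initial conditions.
Each hour multiplies the count by 2, so the count after n hours depends only on the count after n-1 hours: G(n) = 2 × G(n-1). The starting count gives G(0) = 100.
Unrolling n times gives the closed form G(n) = 100 × 2ⁿ.

G(n) = 2 × G(n-1), G(0) = 100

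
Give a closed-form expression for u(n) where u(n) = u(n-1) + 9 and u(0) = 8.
Recurrence: u(n) = u(n-1) + 9, initial: u(0) = 8.
Each step adds 9, so u(n) = u(0) + 9n = 9n + 8.

u(n) = 9n + 8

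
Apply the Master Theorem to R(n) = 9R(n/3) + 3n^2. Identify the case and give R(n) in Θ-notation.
Master Theorem template: R(n) = a·R(n/b) + f(n).
Here: a=9, b=3, f(n)=3n^2
Compute log_b(a) = log_3(9) = 2.
f(n) = 3n^2 = Θ(n^2). Case 2: R(n) = Θ(n^2 log n).

Case 2: R(n) = Θ(n^2 log n)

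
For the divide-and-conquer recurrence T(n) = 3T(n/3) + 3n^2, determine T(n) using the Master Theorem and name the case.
Master Theorem template: T(n) = a·T(n/b) + f(n).
Here: a=3, b=3, f(n)=3n^2
Compute log_b(a) = log_3(3) = 1.
f(n) = 3n^2 = Ω(n^(1+ε)) with ε = 1, and the regularity condition holds (a·f(n/b) = (a/b^2)·f(n) with a/b^2 = 3^-1 < 1). Case 3: T(n) = Θ(f(n)) = Θ(n^2).

Case 3: T(n) = Θ(n^2)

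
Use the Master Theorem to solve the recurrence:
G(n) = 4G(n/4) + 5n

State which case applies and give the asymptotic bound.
Master Theorem template: G(n) = a·G(n/b) + f(n).
Here: a=4, b=4, f(n)=5n
Compute log_b(a) = log_4(4) = 1.
f(n) = 5n = Θ(n). Case 2: G(n) = Θ(n log n).

Case 2: G(n) = Θ(n log n)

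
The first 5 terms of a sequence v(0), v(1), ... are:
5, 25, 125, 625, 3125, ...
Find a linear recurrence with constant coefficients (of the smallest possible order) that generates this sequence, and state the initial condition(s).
Look for the lowest-order linear relation among consecutive terms.
Observation: each term is 5× the previous.
Check at n=2: 5·25 = 125. ✓

v(n) = 5 × v(n-1), v(0) = 5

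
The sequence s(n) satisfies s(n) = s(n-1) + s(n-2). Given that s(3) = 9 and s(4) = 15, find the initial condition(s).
Work backwards using s(k) = s(k+2) - s(k+1):
s(2) = s(4) - s(3) = 15 - 9 = 6
s(1) = s(3) - s(2) = 9 - 6 = 3
s(0) = s(2) - s(1) = 6 - 3 = 3

s(0) = 3, s(1) = 3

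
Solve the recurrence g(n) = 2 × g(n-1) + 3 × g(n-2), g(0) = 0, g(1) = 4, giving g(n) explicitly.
Recurrence: g(n) = 2 × g(n-1) + 3 × g(n-2), initial: g(0) = 0, g(1) = 4.
Characteristic equation: r² - 2r - 3 = 0, which factors as (r - 3)(r + 1) = 0, so r = 3, -1. General solution g(n) = A·3ⁿ + B·(-1)ⁿ. From g(0) = 0: A + B = 0. From g(1) = 4: 3A - 1B = 4. Solving gives A = 1, B = -1.

g(n) = 3ⁿ - (-1)ⁿ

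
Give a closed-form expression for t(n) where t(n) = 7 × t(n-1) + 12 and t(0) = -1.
Recurrence: t(n) = 7 × t(n-1) + 12, initial: t(0) = -1.
Try t(n) = A·7ⁿ + C. Substituting: A·7ⁿ + C = 7(A·7ⁿ⁻¹ + C) + 12 = A·7ⁿ + 7C + 12, so C = 7C + 12, giving C = -2. Then t(0) = A - 2 = -1 gives A = 1.

t(n) = 7ⁿ - 2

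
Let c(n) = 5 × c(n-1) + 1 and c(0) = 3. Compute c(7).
Computing step by step:
c(0) = 3
c(1) = 5 × 3 + 1 = 16
c(2) = 5 × 16 + 1 = 81
c(3) = 5 × 81 + 1 = 406
c(4) = 5 × 406 + 1 = 2031
c(5) = 5 × 2031 + 1 = 10156
c(6) = 5 × 10156 + 1 = 50781
c(7) = 5 × 50781 + 1 = 253906

253906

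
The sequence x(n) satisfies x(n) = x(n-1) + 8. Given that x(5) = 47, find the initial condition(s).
x(5) = x(0) + 5·8, so x(0) = 47 - 40 = 7.

x(0) = 7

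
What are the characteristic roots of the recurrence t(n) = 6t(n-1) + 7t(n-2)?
Substitute t(n) = rⁿ and divide through by rⁿ⁻²: r² - 6r - 7 = 0
Factor: (r + 1)(r - 7) = 0, so r = -1, 7.
General solution: t(n) = A·(-1)ⁿ + B·7ⁿ

Characteristic: r² - 6r - 7 = 0, Roots: r = -1, 7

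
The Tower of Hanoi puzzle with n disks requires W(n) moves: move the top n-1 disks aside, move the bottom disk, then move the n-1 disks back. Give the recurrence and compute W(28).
Moving n disks = move the top n-1 disks aside (W(n-1) moves) + move the largest disk (1 move) + move the n-1 disks back on top (W(n-1) moves), so W(n) = 2W(n-1) + 1, with W(1) = 1 (a single disk takes one move).
First terms: 1, 3, 7, 15, 31, 63, … — each is one less than a power of 2. Indeed W(n) + 1 = 2(W(n-1) + 1) with W(1) + 1 = 2, so W(n) + 1 = 2ⁿ and W(n) = 2ⁿ - 1.
Hence W(28) = 2^28 - 1 = 268435456 - 1 = 268435455.

W(n) = 2W(n-1) + 1, W(1) = 1; W(28) = 268435455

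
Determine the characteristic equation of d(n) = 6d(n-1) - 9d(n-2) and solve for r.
Substitute d(n) = rⁿ and divide through by rⁿ⁻²: r² - 6r + 9 = 0
Factor: (r - 3)² = 0, so r = 3 (double root).
General solution: d(n) = (A + Bn)·3ⁿ

Characteristic: r² - 6r + 9 = 0, Roots: r = 3 (double root)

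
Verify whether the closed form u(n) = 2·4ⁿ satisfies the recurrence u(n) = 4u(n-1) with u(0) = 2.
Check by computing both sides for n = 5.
From the recurrence with u(0) = 2:
  u(0) = 2, u(1) = 8, u(2) = 32, u(3) = 128, u(4) = 512, u(5) = 2048
  so the recurrence gives u(5) = 2048.
From the proposed closed form u(n) = 2·4ⁿ:
  u(5) = 2048.
Both sides give 2048 at n = 5, and the initial condition(s) match, so the closed form is consistent.

Yes, the closed form is correct.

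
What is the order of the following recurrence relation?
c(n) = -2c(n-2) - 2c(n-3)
The order is the largest lag k for which c(n-k) appears. Here the deepest term is c(n-3), so the order is 3.

Order 3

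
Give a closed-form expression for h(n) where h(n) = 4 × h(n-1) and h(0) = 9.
Recurrence: h(n) = 4 × h(n-1), initial: h(0) = 9.
Each term is 4 times the previous, so this is geometric with ratio 4. After n steps: h(n) = h(0)·4ⁿ = 9·4ⁿ.

h(n) = 9·4ⁿ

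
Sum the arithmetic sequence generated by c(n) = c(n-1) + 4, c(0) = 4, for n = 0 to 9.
Computing the sequence terms: 4, 8, 12, 16, 20, 24, 28, 32, 36, 40
Adding these values together:

220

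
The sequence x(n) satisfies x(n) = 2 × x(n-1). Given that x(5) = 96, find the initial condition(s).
In general x(n) = 2ⁿ · x(0). At n = 5: x(0) = x(5) / 2^5 = 96 / 32 = 3.

x(0) = 3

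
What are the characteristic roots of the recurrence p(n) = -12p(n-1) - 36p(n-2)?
Substitute p(n) = rⁿ and divide through by rⁿ⁻²: r² + 12r + 36 = 0
Factor: (r + 6)² = 0, so r = -6 (double root).
General solution: p(n) = (A + Bn)·(-6)ⁿ

Characteristic: r² + 12r + 36 = 0, Roots: r = -6 (double root)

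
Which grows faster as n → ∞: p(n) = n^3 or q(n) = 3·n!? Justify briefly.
Comparing growth rates:
Growth-rate hierarchy: log n ≺ any polynomial ≺ any exponential cⁿ (c>1) ≺ n! ≺ nⁿ.
factorial dominates polynomial degree 3 asymptotically.

q(n) grows faster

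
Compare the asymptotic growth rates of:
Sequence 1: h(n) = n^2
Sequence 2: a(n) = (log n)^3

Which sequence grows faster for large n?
Comparing growth rates:
Growth-rate hierarchy: log n ≺ any polynomial ≺ any exponential cⁿ (c>1) ≺ n! ≺ nⁿ.
polynomial degree 2 dominates polylogarithmic (log n)^3 asymptotically.

h(n) grows faster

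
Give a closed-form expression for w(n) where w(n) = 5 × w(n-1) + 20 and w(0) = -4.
Recurrence: w(n) = 5 × w(n-1) + 20, initial: w(0) = -4.
Try w(n) = A·5ⁿ + C. Substituting: A·5ⁿ + C = 5(A·5ⁿ⁻¹ + C) + 20 = A·5ⁿ + 5C + 20, so C = 5C + 20, giving C = -5. Then w(0) = A - 5 = -4 gives A = 1.

w(n) = 5ⁿ - 5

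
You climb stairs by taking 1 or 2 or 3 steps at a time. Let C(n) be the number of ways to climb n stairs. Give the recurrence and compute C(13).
Condition on the size of the last step (1 to 3): before it there were n-1, …, n-3 stairs climbed, and these cases are disjoint, so C(n) = C(n-1) + C(n-2) + C(n-3) (order-3 linear recurrence).
Initial conditions by direct count (compositions of i into parts ≤ 3): C(1) = 1; C(2) = 2; C(3) = 4.
Iterating the recurrence: C(4) = 7, C(5) = 13, C(6) = 24, C(7) = 44, C(8) = 81, C(9) = 149, C(10) = 274, C(11) = 504, C(12) = 927, C(13) = 1705.

C(n) = C(n-1) + C(n-2) + C(n-3), C(1) = 1, C(2) = 2, C(3) = 4; C(13) = 1705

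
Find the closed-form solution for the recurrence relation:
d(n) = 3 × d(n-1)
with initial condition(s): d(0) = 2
Recurrence: d(n) = 3 × d(n-1), initial: d(0) = 2.
Each term is 3 times the previous, so this is geometric with ratio 3. After n steps: d(n) = d(0)·3ⁿ = 2·3ⁿ.

d(n) = 2·3ⁿ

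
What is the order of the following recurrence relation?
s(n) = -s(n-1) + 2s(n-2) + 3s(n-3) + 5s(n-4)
The order is the largest lag k for which s(n-k) appears. Here the deepest term is s(n-4), so the order is 4.

Order 4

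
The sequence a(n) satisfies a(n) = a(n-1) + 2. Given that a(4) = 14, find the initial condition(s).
a(4) = a(0) + 4·2, so a(0) = 14 - 8 = 6.

a(0) = 6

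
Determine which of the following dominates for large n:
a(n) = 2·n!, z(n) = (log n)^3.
Comparing growth rates:
Growth-rate hierarchy: log n ≺ any polynomial ≺ any exponential cⁿ (c>1) ≺ n! ≺ nⁿ.
factorial dominates polylogarithmic (log n)^3 asymptotically.

a(n) grows faster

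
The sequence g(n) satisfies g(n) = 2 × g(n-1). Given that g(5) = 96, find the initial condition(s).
In general g(n) = 2ⁿ · g(0). At n = 5: g(0) = g(5) / 2^5 = 96 / 32 = 3.

g(0) = 3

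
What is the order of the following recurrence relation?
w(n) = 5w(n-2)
The order is the largest lag k for which w(n-k) appears. Here the deepest term is w(n-2), so the order is 2.

Order 2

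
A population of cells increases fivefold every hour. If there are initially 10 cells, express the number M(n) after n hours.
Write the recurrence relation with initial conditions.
Each hour multiplies the count by 5, so the count after n hours depends only on the count after n-1 hours: M(n) = 5 × M(n-1). The starting count gives M(0) = 10.
Unrolling n times gives the closed form M(n) = 10 × 5ⁿ.

M(n) = 5 × M(n-1), M(0) = 10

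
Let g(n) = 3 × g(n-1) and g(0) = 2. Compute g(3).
Computing step by step:
g(0) = 2
g(1) = 3 × 2 = 6
g(2) = 3 × 6 = 18
g(3) = 3 × 18 = 54

54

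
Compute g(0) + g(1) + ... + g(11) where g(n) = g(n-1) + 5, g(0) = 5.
Computing the sequence terms: 5, 10, 15, 20, 25, 30, 35, 40, 45, 50, 55, 60
Adding these values together:

390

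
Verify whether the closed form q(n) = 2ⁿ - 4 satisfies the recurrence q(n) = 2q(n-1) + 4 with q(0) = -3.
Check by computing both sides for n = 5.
From the recurrence with q(0) = -3:
  q(0) = -3, q(1) = -2, q(2) = 0, q(3) = 4, q(4) = 12, q(5) = 28
  so the recurrence gives q(5) = 28.
From the proposed closed form q(n) = 2ⁿ - 4:
  q(5) = 28.
Both sides give 28 at n = 5, and the initial condition(s) match, so the closed form is consistent.

Yes, the closed form is correct.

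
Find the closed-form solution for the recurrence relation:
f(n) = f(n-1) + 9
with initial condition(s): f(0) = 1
Recurrence: f(n) = f(n-1) + 9, initial: f(0) = 1.
Each step adds 9, so f(n) = f(0) + 9n = 9n + 1.

f(n) = 9n + 1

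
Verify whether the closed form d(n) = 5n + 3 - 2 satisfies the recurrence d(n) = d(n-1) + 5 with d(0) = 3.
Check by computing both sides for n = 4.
From the recurrence with d(0) = 3:
  d(0) = 3, d(1) = 8, d(2) = 13, d(3) = 18, d(4) = 23
  so the recurrence gives d(4) = 23.
From the proposed closed form d(n) = 5n + 3 - 2:
  d(4) = 21.
The recurrence gives 23 but the closed form gives 21, so the closed form does not satisfy the recurrence.

No, the closed form is incorrect.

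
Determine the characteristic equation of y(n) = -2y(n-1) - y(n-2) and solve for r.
Substitute y(n) = rⁿ and divide through by rⁿ⁻²: r² + 2r + 1 = 0
Factor: (r + 1)² = 0, so r = -1 (double root).
General solution: y(n) = (A + Bn)·(-1)ⁿ

Characteristic: r² + 2r + 1 = 0, Roots: r = -1 (double root)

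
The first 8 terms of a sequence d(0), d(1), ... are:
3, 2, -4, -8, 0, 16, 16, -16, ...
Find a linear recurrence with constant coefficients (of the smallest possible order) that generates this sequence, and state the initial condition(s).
Look for the lowest-order linear relation among consecutive terms.
Observation: d(n) - 1·d(n-1) - (-2)·d(n-2) = 0 holds for the shown terms, and no order-1 relation d(n) = α·d(n-1) + β fits.
Check at n=3: 1·-4 + (-2)·2 = -8. ✓

d(n) = d(n-1) - 2d(n-2), d(0) = 3, d(1) = 2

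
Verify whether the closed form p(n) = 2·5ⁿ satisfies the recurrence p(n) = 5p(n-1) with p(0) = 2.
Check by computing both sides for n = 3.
From the recurrence with p(0) = 2:
  p(0) = 2, p(1) = 10, p(2) = 50, p(3) = 250
  so the recurrence gives p(3) = 250.
From the proposed closed form p(n) = 2·5ⁿ:
  p(3) = 250.
Both sides give 250 at n = 3, and the initial condition(s) match, so the closed form is consistent.

Yes, the closed form is correct.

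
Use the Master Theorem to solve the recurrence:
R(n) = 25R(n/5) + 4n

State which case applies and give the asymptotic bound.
Master Theorem template: R(n) = a·R(n/b) + f(n).
Here: a=25, b=5, f(n)=4n
Compute log_b(a) = log_5(25) = 2.
f(n) = 4n = O(n^(2-ε)) with ε = 1. Case 1: R(n) = Θ(n^log_b(a)) = Θ(n^2).

Case 1: R(n) = Θ(n^2)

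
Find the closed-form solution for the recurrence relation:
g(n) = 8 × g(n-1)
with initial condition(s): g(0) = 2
Recurrence: g(n) = 8 × g(n-1), initial: g(0) = 2.
Each term is 8 times the previous, so this is geometric with ratio 8. After n steps: g(n) = g(0)·8ⁿ = 2·8ⁿ.

g(n) = 2·8ⁿ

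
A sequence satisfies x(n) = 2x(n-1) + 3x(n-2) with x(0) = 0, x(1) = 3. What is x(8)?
Computing the sequence terms:
0, 3, 6, 21, 60, 183, 546, 1641, 4920

4920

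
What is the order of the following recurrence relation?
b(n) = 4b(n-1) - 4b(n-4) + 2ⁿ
The order is the largest lag k for which b(n-k) appears. Here the deepest term is b(n-4) (the 2ⁿ term is non-homogeneous and does not affect the order), so the order is 4.

Order 4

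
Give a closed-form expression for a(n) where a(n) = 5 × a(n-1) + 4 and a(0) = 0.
Recurrence: a(n) = 5 × a(n-1) + 4, initial: a(0) = 0.
Try a(n) = A·5ⁿ + C. Substituting: A·5ⁿ + C = 5(A·5ⁿ⁻¹ + C) + 4 = A·5ⁿ + 5C + 4, so C = 5C + 4, giving C = -1. Then a(0) = A - 1 = 0 gives A = 1.

a(n) = 5ⁿ - 1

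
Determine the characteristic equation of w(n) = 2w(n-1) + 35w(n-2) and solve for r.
Substitute w(n) = rⁿ and divide through by rⁿ⁻²: r² - 2r - 35 = 0
Factor: (r - 7)(r + 5) = 0, so r = 7, -5.
General solution: w(n) = A·7ⁿ + B·(-5)ⁿ

Characteristic: r² - 2r - 35 = 0, Roots: r = 7, -5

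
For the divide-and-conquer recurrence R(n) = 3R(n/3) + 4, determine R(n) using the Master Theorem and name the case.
Master Theorem template: R(n) = a·R(n/b) + f(n).
Here: a=3, b=3, f(n)=4
Compute log_b(a) = log_3(3) = 1.
f(n) = 4 = O(n^(1-ε)) with ε = 1. Case 1: R(n) = Θ(n^log_b(a)) = Θ(n).

Case 1: R(n) = Θ(n)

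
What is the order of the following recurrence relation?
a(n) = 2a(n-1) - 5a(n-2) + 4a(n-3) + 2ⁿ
The order is the largest lag k for which a(n-k) appears. Here the deepest term is a(n-3) (the 2ⁿ term is non-homogeneous and does not affect the order), so the order is 3.

Order 3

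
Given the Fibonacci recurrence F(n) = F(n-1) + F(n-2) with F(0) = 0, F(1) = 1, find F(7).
Computing the sequence terms:
0, 1, 1, 2, 3, 5, 8, 13

13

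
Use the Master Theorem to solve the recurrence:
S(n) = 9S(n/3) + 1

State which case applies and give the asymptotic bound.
Master Theorem template: S(n) = a·S(n/b) + f(n).
Here: a=9, b=3, f(n)=1
Compute log_b(a) = log_3(9) = 2.
f(n) = 1 = O(n^(2-ε)) with ε = 2. Case 1: S(n) = Θ(n^log_b(a)) = Θ(n^2).

Case 1: S(n) = Θ(n^2)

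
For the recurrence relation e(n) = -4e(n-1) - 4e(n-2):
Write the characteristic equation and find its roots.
Substitute e(n) = rⁿ and divide through by rⁿ⁻²: r² + 4r + 4 = 0
Factor: (r + 2)² = 0, so r = -2 (double root).
General solution: e(n) = (A + Bn)·(-2)ⁿ

Characteristic: r² + 4r + 4 = 0, Roots: r = -2 (double root)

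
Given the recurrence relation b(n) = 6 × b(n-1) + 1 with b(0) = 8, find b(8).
Computing step by step:
b(0) = 8
b(1) = 6 × 8 + 1 = 49
b(2) = 6 × 49 + 1 = 295
b(3) = 6 × 295 + 1 = 1771
b(4) = 6 × 1771 + 1 = 10627
b(5) = 6 × 10627 + 1 = 63763
b(6) = 6 × 63763 + 1 = 382579
b(7) = 6 × 382579 + 1 = 2295475
b(8) = 6 × 2295475 + 1 = 13772851

13772851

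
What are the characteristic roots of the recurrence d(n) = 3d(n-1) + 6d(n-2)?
Substitute d(n) = rⁿ and divide through by rⁿ⁻²: r² - 3r - 6 = 0
Discriminant: 3² + 4·6 = 33, not a perfect square, so by the quadratic formula r = (3 ± √33)/2.
General solution: d(n) = A·r₁ⁿ + B·r₂ⁿ where r₁,r₂ = (3 ± √33)/2

Characteristic: r² - 3r - 6 = 0, Roots: r = (3 ± √33)/2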